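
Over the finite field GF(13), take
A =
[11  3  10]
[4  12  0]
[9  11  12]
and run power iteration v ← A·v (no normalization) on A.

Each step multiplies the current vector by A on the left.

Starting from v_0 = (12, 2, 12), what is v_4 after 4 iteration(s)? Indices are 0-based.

v_0 = (12, 2, 12).
v_1 = A·v_0 = (11, 7, 1).
v_2 = A·v_1 = (9, 11, 6).
v_3 = A·v_2 = (10, 12, 1).
v_4 = A·v_3 = (0, 2, 0).

v_4 = (0, 2, 0)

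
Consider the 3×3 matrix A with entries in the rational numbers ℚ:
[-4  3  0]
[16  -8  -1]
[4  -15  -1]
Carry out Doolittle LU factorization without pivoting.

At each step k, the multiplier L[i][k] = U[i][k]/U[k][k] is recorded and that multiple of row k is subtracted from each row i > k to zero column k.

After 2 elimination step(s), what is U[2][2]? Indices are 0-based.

Step 1: pivot at (0,0) is -4.
  row1 ← row1 − (-4)·row0  ⇒  L[1][0]=-4, U row1=(0, 4, -1)
  row2 ← row2 − (-1)·row0  ⇒  L[2][0]=-1, U row2=(0, -12, -1)
Step 2: pivot at (1,1) is 4.
  row2 ← row2 − (-3)·row1  ⇒  L[2][1]=-3, U row2=(0, 0, -4)

U[2][2] = -4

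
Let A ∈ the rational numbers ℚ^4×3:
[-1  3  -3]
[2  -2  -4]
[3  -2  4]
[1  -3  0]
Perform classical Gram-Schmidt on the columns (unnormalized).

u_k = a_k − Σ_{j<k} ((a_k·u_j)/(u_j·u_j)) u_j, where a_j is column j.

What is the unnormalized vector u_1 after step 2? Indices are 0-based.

u_1 = (29/15, 2/15, 6/5, -29/15)

Step 1: u_0 = a_0 = (-1, 2, 3, 1).
Step 2: u_1 = a_1 − (-16/15)·u_0 = (29/15, 2/15, 6/5, -29/15).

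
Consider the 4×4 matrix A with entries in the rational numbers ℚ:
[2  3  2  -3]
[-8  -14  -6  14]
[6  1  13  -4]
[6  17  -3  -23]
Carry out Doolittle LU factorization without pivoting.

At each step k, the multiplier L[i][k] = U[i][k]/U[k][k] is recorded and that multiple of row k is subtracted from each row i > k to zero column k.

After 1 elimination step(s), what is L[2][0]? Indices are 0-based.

[col 0] pivot 2
  R1 -= -4*R0 → (0, -2, 2, 2)  (L[1][0] := -4)
  R2 -= 3*R0 → (0, -8, 7, 5)  (L[2][0] := 3)
  R3 -= 3*R0 → (0, 8, -9, -14)  (L[3][0] := 3)

L[2][0] = 3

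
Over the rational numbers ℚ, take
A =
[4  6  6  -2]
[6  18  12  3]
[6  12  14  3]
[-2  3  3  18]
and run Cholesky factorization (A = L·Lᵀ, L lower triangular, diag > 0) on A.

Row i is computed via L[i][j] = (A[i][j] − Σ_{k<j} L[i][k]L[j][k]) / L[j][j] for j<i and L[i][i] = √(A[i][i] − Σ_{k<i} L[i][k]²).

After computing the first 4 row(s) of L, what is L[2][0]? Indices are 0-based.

L[2][0] = 3

Step 1: L[0][0] = √(4) = 2.
  L[1][0] = (6) / L[0][0] = 3.
Step 2: L[1][1] = √(9) = 3.
  L[2][0] = (6) / L[0][0] = 3.
  L[2][1] = (3) / L[1][1] = 1.
Step 3: L[2][2] = √(4) = 2.
  L[3][0] = (-2) / L[0][0] = -1.
  L[3][1] = (6) / L[1][1] = 2.
  L[3][2] = (4) / L[2][2] = 2.
Step 4: L[3][3] = √(9) = 3.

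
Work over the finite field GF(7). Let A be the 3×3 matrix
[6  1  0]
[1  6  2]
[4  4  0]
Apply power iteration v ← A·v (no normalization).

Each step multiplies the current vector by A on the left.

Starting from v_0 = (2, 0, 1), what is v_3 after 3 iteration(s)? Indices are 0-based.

v_0 = (2, 0, 1).
v_1 = A·v_0 = (5, 4, 1).
v_2 = A·v_1 = (6, 3, 1).
v_3 = A·v_2 = (4, 5, 1).

v_3 = (4, 5, 1)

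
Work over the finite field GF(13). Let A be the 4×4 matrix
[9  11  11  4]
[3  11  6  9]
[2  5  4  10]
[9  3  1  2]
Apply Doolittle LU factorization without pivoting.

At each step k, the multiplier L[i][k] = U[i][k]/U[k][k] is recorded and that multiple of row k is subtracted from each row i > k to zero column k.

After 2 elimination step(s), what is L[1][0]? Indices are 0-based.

L[1][0] = 9

Step 1: pivot at (0,0) is 9.
  row1 ← row1 − (9)·row0  ⇒  L[1][0]=9, U row1=(0, 3, 11, 12)
  row2 ← row2 − (6)·row0  ⇒  L[2][0]=6, U row2=(0, 4, 3, 12)
  row3 ← row3 − (1)·row0  ⇒  L[3][0]=1, U row3=(0, 5, 3, 11)
Step 2: pivot at (1,1) is 3.
  row2 ← row2 − (10)·row1  ⇒  L[2][1]=10, U row2=(0, 0, 10, 9)
  row3 ← row3 − (6)·row1  ⇒  L[3][1]=6, U row3=(0, 0, 2, 4)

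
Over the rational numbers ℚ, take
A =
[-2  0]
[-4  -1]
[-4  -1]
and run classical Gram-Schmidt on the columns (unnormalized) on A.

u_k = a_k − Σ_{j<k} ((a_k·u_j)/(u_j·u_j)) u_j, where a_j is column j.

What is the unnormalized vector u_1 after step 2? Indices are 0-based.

u_1 = (4/9, -1/9, -1/9)

Step 1: u_0 = a_0 = (-2, -4, -4).
Step 2: u_1 = a_1 − (2/9)·u_0 = (4/9, -1/9, -1/9).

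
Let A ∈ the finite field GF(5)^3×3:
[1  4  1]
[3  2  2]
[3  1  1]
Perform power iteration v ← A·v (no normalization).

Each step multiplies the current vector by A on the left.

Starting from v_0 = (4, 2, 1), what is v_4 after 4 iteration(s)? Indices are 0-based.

v_0 = (4, 2, 1).
v_1 = A·v_0 = (3, 3, 0).
v_2 = A·v_1 = (0, 0, 2).
v_3 = A·v_2 = (2, 4, 2).
v_4 = A·v_3 = (0, 3, 2).

v_4 = (0, 3, 2)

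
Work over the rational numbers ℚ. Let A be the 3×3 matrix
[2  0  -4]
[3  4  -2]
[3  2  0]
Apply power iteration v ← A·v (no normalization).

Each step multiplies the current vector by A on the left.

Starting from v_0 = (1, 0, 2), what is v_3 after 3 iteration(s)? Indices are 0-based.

v_3 = (32, -144, -128)

v_0 = (1, 0, 2).
v_1 = A·v_0 = (-6, -1, 3).
v_2 = A·v_1 = (-24, -28, -20).
v_3 = A·v_2 = (32, -144, -128).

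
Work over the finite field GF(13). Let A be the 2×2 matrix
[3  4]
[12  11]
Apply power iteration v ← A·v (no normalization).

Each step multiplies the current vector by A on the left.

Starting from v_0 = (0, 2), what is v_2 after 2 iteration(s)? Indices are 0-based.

v_2 = (8, 0)

v_0 = (0, 2).
v_1 = A·v_0 = (8, 9).
v_2 = A·v_1 = (8, 0).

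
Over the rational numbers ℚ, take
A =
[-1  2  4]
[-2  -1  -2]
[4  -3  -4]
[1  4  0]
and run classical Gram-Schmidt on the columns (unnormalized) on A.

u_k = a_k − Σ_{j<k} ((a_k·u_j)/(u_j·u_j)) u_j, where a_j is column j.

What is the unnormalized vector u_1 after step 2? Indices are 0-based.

u_1 = (18/11, -19/11, -17/11, 48/11)

Step 1: u_0 = a_0 = (-1, -2, 4, 1).
Step 2: u_1 = a_1 − (-4/11)·u_0 = (18/11, -19/11, -17/11, 48/11).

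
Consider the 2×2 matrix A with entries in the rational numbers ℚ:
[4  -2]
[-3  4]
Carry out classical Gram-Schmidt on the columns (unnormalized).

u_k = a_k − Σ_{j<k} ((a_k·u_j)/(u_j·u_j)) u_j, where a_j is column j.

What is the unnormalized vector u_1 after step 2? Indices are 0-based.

Step 1: u_0 = a_0 = (4, -3).
Step 2: u_1 = a_1 − (-4/5)·u_0 = (6/5, 8/5).

u_1 = (6/5, 8/5)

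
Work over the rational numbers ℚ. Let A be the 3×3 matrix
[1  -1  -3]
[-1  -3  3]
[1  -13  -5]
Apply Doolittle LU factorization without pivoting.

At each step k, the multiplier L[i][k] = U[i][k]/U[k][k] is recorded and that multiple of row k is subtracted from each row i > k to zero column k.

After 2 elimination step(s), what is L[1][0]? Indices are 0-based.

k=0: U[0][0]=1
  eliminate (1,0): mult=-1, new row 1: (0, -4, 0); set L[1][0]=-1
  eliminate (2,0): mult=1, new row 2: (0, -12, -2); set L[2][0]=1
k=1: U[1][1]=-4
  eliminate (2,1): mult=3, new row 2: (0, 0, -2); set L[2][1]=3

L[1][0] = -1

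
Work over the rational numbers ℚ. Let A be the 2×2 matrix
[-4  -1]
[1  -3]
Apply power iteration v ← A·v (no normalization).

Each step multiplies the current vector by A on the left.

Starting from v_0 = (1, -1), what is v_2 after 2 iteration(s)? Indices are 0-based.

v_0 = (1, -1).
v_1 = A·v_0 = (-3, 4).
v_2 = A·v_1 = (8, -15).

v_2 = (8, -15)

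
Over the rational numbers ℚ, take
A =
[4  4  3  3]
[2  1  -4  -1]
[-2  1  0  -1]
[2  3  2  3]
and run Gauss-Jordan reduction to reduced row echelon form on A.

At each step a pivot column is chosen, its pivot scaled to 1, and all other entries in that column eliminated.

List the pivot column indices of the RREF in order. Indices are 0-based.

pivot columns: 0, 1, 2, 3

pivot(0,0)=4: scale R0 → (1, 1, 3/4, 3/4)
  clear (1,0): R1 −= (2)R0 → (0, -1, -11/2, -5/2)
  clear (2,0): R2 −= (-2)R0 → (0, 3, 3/2, 1/2)
  clear (3,0): R3 −= (2)R0 → (0, 1, 1/2, 3/2)
pivot(1,1)=-1: scale R1 → (0, 1, 11/2, 5/2)
  clear (0,1): R0 −= (1)R1 → (1, 0, -19/4, -7/4)
  clear (2,1): R2 −= (3)R1 → (0, 0, -15, -7)
  clear (3,1): R3 −= (1)R1 → (0, 0, -5, -1)
pivot(2,2)=-15: scale R2 → (0, 0, 1, 7/15)
  clear (0,2): R0 −= (-19/4)R2 → (1, 0, 0, 7/15)
  clear (1,2): R1 −= (11/2)R2 → (0, 1, 0, -1/15)
  clear (3,2): R3 −= (-5)R2 → (0, 0, 0, 4/3)
pivot(3,3)=4/3: scale R3 → (0, 0, 0, 1)
  clear (0,3): R0 −= (7/15)R3 → (1, 0, 0, 0)
  clear (1,3): R1 −= (-1/15)R3 → (0, 1, 0, 0)
  clear (2,3): R2 −= (7/15)R3 → (0, 0, 1, 0)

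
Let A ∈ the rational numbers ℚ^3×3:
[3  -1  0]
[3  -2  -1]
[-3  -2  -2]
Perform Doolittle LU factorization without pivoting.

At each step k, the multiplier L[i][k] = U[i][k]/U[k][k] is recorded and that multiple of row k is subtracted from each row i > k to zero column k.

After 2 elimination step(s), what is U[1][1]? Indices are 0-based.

[col 0] pivot 3
  R1 -= 1*R0 → (0, -1, -1)  (L[1][0] := 1)
  R2 -= -1*R0 → (0, -3, -2)  (L[2][0] := -1)
[col 1] pivot -1
  R2 -= 3*R1 → (0, 0, 1)  (L[2][1] := 3)

U[1][1] = -1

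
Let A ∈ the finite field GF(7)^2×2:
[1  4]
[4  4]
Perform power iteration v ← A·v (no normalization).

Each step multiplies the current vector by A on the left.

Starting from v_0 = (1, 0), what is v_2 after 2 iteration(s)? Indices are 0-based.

v_0 = (1, 0).
v_1 = A·v_0 = (1, 4).
v_2 = A·v_1 = (3, 6).

v_2 = (3, 6)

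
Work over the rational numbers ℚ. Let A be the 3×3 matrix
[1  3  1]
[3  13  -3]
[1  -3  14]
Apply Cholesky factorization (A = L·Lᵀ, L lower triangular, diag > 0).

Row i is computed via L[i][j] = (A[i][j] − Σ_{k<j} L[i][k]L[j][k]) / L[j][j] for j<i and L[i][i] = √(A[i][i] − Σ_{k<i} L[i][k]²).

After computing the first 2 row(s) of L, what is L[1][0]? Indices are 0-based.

L[1][0] = 3

Step 1: L[0][0] = √(1) = 1.
  L[1][0] = (3) / L[0][0] = 3.
Step 2: L[1][1] = √(4) = 2.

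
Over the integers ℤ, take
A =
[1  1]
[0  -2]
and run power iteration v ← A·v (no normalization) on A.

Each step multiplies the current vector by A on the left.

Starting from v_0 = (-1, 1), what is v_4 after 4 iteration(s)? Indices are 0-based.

v_4 = (-6, 16)

v_0 = (-1, 1).
v_1 = A·v_0 = (0, -2).
v_2 = A·v_1 = (-2, 4).
v_3 = A·v_2 = (2, -8).
v_4 = A·v_3 = (-6, 16).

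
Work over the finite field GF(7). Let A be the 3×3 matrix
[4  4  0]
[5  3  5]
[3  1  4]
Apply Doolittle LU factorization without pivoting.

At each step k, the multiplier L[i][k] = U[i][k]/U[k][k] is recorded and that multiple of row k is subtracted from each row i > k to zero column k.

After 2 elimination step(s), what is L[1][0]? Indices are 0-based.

L[1][0] = 3

[col 0] pivot 4
  R1 -= 3*R0 → (0, 5, 5)  (L[1][0] := 3)
  R2 -= 6*R0 → (0, 5, 4)  (L[2][0] := 6)
[col 1] pivot 5
  R2 -= 1*R1 → (0, 0, 6)  (L[2][1] := 1)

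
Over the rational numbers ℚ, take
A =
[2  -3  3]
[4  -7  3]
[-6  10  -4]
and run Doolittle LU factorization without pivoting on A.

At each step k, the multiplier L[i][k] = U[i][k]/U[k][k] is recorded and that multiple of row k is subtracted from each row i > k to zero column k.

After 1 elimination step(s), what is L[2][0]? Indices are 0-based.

L[2][0] = -3

Step 1: pivot at (0,0) is 2.
  row1 ← row1 − (2)·row0  ⇒  L[1][0]=2, U row1=(0, -1, -3)
  row2 ← row2 − (-3)·row0  ⇒  L[2][0]=-3, U row2=(0, 1, 5)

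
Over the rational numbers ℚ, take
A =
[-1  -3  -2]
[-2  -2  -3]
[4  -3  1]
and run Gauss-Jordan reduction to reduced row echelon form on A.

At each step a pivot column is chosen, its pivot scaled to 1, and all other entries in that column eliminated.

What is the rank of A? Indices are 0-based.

step 1: normalize row 0 (÷-1) = (1, 3, 2)
  row 1: subtract -2×row0 = (0, 4, 1)
  row 2: subtract 4×row0 = (0, -15, -7)
step 2: normalize row 1 (÷4) = (0, 1, 1/4)
  row 0: subtract 3×row1 = (1, 0, 5/4)
  row 2: subtract -15×row1 = (0, 0, -13/4)
step 3: normalize row 2 (÷-13/4) = (0, 0, 1)
  row 0: subtract 5/4×row2 = (1, 0, 0)
  row 1: subtract 1/4×row2 = (0, 1, 0)

rank = 3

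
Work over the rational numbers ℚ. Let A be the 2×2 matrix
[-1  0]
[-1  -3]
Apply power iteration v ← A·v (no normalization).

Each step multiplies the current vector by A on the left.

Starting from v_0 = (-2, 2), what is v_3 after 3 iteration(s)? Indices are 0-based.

v_3 = (2, -28)

v_0 = (-2, 2).
v_1 = A·v_0 = (2, -4).
v_2 = A·v_1 = (-2, 10).
v_3 = A·v_2 = (2, -28).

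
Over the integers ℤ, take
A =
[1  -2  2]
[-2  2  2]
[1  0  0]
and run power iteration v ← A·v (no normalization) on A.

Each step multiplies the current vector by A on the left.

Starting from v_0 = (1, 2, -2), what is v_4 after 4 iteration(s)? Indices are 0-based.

v_0 = (1, 2, -2).
v_1 = A·v_0 = (-7, -2, 1).
v_2 = A·v_1 = (-1, 12, -7).
v_3 = A·v_2 = (-39, 12, -1).
v_4 = A·v_3 = (-65, 100, -39).

v_4 = (-65, 100, -39)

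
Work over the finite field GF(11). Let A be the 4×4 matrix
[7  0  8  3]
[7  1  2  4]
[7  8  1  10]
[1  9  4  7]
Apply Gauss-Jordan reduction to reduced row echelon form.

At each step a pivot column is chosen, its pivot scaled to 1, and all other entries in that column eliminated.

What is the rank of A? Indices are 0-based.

step 1: normalize row 0 (÷7) = (1, 0, 9, 2)
  row 1: subtract 7×row0 = (0, 1, 5, 1)
  row 2: subtract 7×row0 = (0, 8, 4, 7)
  row 3: subtract 1×row0 = (0, 9, 6, 5)
step 2: normalize row 1 (÷1) = (0, 1, 5, 1)
  row 2: subtract 8×row1 = (0, 0, 8, 10)
  row 3: subtract 9×row1 = (0, 0, 5, 7)
step 3: normalize row 2 (÷8) = (0, 0, 1, 4)
  row 0: subtract 9×row2 = (1, 0, 0, 10)
  row 1: subtract 5×row2 = (0, 1, 0, 3)
  row 3: subtract 5×row2 = (0, 0, 0, 9)
step 4: normalize row 3 (÷9) = (0, 0, 0, 1)
  row 0: subtract 10×row3 = (1, 0, 0, 0)
  row 1: subtract 3×row3 = (0, 1, 0, 0)
  row 2: subtract 4×row3 = (0, 0, 1, 0)

rank = 4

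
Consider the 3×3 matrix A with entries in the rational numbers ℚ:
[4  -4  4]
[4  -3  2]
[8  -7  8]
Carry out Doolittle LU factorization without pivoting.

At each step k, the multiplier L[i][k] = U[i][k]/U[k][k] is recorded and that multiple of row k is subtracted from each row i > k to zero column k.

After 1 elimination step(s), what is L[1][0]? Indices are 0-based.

L[1][0] = 1

k=0: U[0][0]=4
  eliminate (1,0): mult=1, new row 1: (0, 1, -2); set L[1][0]=1
  eliminate (2,0): mult=2, new row 2: (0, 1, 0); set L[2][0]=2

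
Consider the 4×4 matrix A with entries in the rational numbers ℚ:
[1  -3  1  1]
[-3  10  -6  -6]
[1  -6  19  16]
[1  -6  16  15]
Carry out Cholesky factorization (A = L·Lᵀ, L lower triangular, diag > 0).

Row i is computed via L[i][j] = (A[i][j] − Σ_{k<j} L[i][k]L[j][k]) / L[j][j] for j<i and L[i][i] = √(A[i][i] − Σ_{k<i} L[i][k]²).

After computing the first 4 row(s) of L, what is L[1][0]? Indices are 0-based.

Step 1: L[0][0] = √(1) = 1.
  L[1][0] = (-3) / L[0][0] = -3.
Step 2: L[1][1] = √(1) = 1.
  L[2][0] = (1) / L[0][0] = 1.
  L[2][1] = (-3) / L[1][1] = -3.
Step 3: L[2][2] = √(9) = 3.
  L[3][0] = (1) / L[0][0] = 1.
  L[3][1] = (-3) / L[1][1] = -3.
  L[3][2] = (6) / L[2][2] = 2.
Step 4: L[3][3] = √(1) = 1.

L[1][0] = -3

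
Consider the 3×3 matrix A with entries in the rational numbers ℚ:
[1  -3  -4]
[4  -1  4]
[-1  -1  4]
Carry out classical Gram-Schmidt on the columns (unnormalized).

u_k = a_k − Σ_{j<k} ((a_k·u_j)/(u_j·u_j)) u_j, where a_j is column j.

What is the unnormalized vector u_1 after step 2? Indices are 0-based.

Step 1: u_0 = a_0 = (1, 4, -1).
Step 2: u_1 = a_1 − (-1/3)·u_0 = (-8/3, 1/3, -4/3).

u_1 = (-8/3, 1/3, -4/3)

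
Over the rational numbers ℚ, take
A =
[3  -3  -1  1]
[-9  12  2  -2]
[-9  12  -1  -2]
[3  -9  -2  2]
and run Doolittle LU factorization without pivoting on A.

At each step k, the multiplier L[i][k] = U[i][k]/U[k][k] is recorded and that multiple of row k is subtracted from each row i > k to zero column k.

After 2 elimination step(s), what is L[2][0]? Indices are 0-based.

Step 1: pivot at (0,0) is 3.
  row1 ← row1 − (-3)·row0  ⇒  L[1][0]=-3, U row1=(0, 3, -1, 1)
  row2 ← row2 − (-3)·row0  ⇒  L[2][0]=-3, U row2=(0, 3, -4, 1)
  row3 ← row3 − (1)·row0  ⇒  L[3][0]=1, U row3=(0, -6, -1, 1)
Step 2: pivot at (1,1) is 3.
  row2 ← row2 − (1)·row1  ⇒  L[2][1]=1, U row2=(0, 0, -3, 0)
  row3 ← row3 − (-2)·row1  ⇒  L[3][1]=-2, U row3=(0, 0, -3, 3)

L[2][0] = -3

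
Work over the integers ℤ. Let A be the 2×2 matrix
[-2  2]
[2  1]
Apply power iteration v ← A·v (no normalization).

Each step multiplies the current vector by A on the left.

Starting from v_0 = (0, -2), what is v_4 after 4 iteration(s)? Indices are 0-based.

v_0 = (0, -2).
v_1 = A·v_0 = (-4, -2).
v_2 = A·v_1 = (4, -10).
v_3 = A·v_2 = (-28, -2).
v_4 = A·v_3 = (52, -58).

v_4 = (52, -58)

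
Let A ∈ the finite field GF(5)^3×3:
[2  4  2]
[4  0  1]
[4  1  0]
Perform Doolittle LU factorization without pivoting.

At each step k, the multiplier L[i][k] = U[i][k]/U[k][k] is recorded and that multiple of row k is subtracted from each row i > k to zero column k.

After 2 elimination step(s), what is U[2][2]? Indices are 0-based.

U[2][2] = 3

[col 0] pivot 2
  R1 -= 2*R0 → (0, 2, 2)  (L[1][0] := 2)
  R2 -= 2*R0 → (0, 3, 1)  (L[2][0] := 2)
[col 1] pivot 2
  R2 -= 4*R1 → (0, 0, 3)  (L[2][1] := 4)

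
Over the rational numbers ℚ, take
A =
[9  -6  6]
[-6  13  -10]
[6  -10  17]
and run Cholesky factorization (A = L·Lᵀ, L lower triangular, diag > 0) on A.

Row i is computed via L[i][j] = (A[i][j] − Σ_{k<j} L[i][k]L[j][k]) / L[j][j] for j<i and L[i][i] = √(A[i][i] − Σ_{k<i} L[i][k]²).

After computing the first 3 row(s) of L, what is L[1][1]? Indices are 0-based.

Step 1: L[0][0] = √(9) = 3.
  L[1][0] = (-6) / L[0][0] = -2.
Step 2: L[1][1] = √(9) = 3.
  L[2][0] = (6) / L[0][0] = 2.
  L[2][1] = (-6) / L[1][1] = -2.
Step 3: L[2][2] = √(9) = 3.

L[1][1] = 3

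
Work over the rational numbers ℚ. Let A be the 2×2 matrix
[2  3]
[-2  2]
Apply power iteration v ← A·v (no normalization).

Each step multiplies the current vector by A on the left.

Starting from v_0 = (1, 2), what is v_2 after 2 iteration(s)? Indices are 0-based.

v_0 = (1, 2).
v_1 = A·v_0 = (8, 2).
v_2 = A·v_1 = (22, -12).

v_2 = (22, -12)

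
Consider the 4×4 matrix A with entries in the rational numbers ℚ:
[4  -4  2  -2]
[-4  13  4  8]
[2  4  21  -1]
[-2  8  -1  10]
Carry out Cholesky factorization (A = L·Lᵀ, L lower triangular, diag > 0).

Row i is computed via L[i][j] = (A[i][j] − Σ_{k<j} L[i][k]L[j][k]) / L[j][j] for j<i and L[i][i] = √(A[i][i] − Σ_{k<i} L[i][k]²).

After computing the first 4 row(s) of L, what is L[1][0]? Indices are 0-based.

Step 1: L[0][0] = √(4) = 2.
  L[1][0] = (-4) / L[0][0] = -2.
Step 2: L[1][1] = √(9) = 3.
  L[2][0] = (2) / L[0][0] = 1.
  L[2][1] = (6) / L[1][1] = 2.
Step 3: L[2][2] = √(16) = 4.
  L[3][0] = (-2) / L[0][0] = -1.
  L[3][1] = (6) / L[1][1] = 2.
  L[3][2] = (-4) / L[2][2] = -1.
Step 4: L[3][3] = √(4) = 2.

L[1][0] = -2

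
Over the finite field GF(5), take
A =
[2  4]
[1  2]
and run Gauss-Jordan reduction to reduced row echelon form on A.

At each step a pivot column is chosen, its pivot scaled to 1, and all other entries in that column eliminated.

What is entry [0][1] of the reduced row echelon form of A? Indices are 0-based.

M[0][1] = 2

step 1: normalize row 0 (÷2) = (1, 2)
  row 1: subtract 1×row0 = (0, 0)
skip col 1 (zero from row 1)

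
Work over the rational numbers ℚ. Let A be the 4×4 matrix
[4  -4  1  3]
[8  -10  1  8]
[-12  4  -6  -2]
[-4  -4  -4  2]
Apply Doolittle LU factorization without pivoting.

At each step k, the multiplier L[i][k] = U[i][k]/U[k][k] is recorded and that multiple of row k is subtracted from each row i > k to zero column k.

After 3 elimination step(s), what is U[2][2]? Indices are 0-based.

U[2][2] = 1

Step 1: pivot at (0,0) is 4.
  row1 ← row1 − (2)·row0  ⇒  L[1][0]=2, U row1=(0, -2, -1, 2)
  row2 ← row2 − (-3)·row0  ⇒  L[2][0]=-3, U row2=(0, -8, -3, 7)
  row3 ← row3 − (-1)·row0  ⇒  L[3][0]=-1, U row3=(0, -8, -3, 5)
Step 2: pivot at (1,1) is -2.
  row2 ← row2 − (4)·row1  ⇒  L[2][1]=4, U row2=(0, 0, 1, -1)
  row3 ← row3 − (4)·row1  ⇒  L[3][1]=4, U row3=(0, 0, 1, -3)
Step 3: pivot at (2,2) is 1.
  row3 ← row3 − (1)·row2  ⇒  L[3][2]=1, U row3=(0, 0, 0, -2)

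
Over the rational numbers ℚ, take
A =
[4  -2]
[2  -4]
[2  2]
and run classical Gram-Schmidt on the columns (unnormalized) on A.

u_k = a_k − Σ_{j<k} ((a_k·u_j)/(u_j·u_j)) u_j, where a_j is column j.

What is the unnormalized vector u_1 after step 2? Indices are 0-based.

Step 1: u_0 = a_0 = (4, 2, 2).
Step 2: u_1 = a_1 − (-1/2)·u_0 = (0, -3, 3).

u_1 = (0, -3, 3)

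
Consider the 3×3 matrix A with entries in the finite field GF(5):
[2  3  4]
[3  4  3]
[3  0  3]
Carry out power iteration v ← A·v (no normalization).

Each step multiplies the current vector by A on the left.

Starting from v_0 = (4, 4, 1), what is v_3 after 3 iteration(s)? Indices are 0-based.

v_3 = (3, 3, 4)

v_0 = (4, 4, 1).
v_1 = A·v_0 = (4, 1, 0).
v_2 = A·v_1 = (1, 1, 2).
v_3 = A·v_2 = (3, 3, 4).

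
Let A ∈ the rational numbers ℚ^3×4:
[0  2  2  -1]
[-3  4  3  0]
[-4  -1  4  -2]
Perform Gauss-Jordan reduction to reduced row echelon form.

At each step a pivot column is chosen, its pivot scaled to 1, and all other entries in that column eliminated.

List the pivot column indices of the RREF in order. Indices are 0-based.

pivot columns: 0, 1, 2

step 1: exchange rows 0,1
step 1: normalize row 0 (÷-3) = (1, -4/3, -1, 0)
  row 2: subtract -4×row0 = (0, -19/3, 0, -2)
step 2: normalize row 1 (÷2) = (0, 1, 1, -1/2)
  row 0: subtract -4/3×row1 = (1, 0, 1/3, -2/3)
  row 2: subtract -19/3×row1 = (0, 0, 19/3, -31/6)
step 3: normalize row 2 (÷19/3) = (0, 0, 1, -31/38)
  row 0: subtract 1/3×row2 = (1, 0, 0, -15/38)
  row 1: subtract 1×row2 = (0, 1, 0, 6/19)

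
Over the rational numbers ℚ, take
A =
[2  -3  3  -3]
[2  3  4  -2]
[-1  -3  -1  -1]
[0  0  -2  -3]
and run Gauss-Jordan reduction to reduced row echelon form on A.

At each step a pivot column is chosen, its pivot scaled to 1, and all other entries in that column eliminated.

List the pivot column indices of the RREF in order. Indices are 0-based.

[1] R0 /= 2  ⇒  (1, -3/2, 3/2, -3/2)
     R1 -= 2·R0  ⇒  (0, 6, 1, 1)
     R2 -= -1·R0  ⇒  (0, -9/2, 1/2, -5/2)
[2] R1 /= 6  ⇒  (0, 1, 1/6, 1/6)
     R0 -= -3/2·R1  ⇒  (1, 0, 7/4, -5/4)
     R2 -= -9/2·R1  ⇒  (0, 0, 5/4, -7/4)
[3] R2 /= 5/4  ⇒  (0, 0, 1, -7/5)
     R0 -= 7/4·R2  ⇒  (1, 0, 0, 6/5)
     R1 -= 1/6·R2  ⇒  (0, 1, 0, 2/5)
     R3 -= -2·R2  ⇒  (0, 0, 0, -29/5)
[4] R3 /= -29/5  ⇒  (0, 0, 0, 1)
     R0 -= 6/5·R3  ⇒  (1, 0, 0, 0)
     R1 -= 2/5·R3  ⇒  (0, 1, 0, 0)
     R2 -= -7/5·R3  ⇒  (0, 0, 1, 0)

pivot columns: 0, 1, 2, 3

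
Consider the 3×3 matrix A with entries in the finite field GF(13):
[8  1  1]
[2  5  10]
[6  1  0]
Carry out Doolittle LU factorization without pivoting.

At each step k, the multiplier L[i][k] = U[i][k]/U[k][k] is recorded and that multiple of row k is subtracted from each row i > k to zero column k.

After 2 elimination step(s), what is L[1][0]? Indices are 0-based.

k=0: U[0][0]=8
  eliminate (1,0): mult=10, new row 1: (0, 8, 0); set L[1][0]=10
  eliminate (2,0): mult=4, new row 2: (0, 10, 9); set L[2][0]=4
k=1: U[1][1]=8
  eliminate (2,1): mult=11, new row 2: (0, 0, 9); set L[2][1]=11

L[1][0] = 10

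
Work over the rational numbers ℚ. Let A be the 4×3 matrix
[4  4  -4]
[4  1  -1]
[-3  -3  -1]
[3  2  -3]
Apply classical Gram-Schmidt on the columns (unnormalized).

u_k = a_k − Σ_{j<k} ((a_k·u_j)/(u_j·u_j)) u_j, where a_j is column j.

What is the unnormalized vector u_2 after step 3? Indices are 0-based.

u_2 = (-84/55, 27/55, -157/55, -81/55)

Step 1: u_0 = a_0 = (4, 4, -3, 3).
Step 2: u_1 = a_1 − (7/10)·u_0 = (6/5, -9/5, -9/10, -1/10).
Step 3: u_2 = a_2 − (-13/25)·u_0 − (-18/55)·u_1 = (-84/55, 27/55, -157/55, -81/55).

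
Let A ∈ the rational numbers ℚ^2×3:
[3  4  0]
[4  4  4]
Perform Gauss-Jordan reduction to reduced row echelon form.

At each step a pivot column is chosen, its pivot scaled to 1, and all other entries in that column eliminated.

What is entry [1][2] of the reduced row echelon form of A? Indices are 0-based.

M[1][2] = -3

step 1: normalize row 0 (÷3) = (1, 4/3, 0)
  row 1: subtract 4×row0 = (0, -4/3, 4)
step 2: normalize row 1 (÷-4/3) = (0, 1, -3)
  row 0: subtract 4/3×row1 = (1, 0, 4)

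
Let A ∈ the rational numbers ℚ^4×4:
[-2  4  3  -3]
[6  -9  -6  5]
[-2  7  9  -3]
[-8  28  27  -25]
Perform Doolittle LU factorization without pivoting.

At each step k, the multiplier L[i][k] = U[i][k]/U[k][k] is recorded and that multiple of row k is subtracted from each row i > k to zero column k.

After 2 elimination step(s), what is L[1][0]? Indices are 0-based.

[col 0] pivot -2
  R1 -= -3*R0 → (0, 3, 3, -4)  (L[1][0] := -3)
  R2 -= 1*R0 → (0, 3, 6, 0)  (L[2][0] := 1)
  R3 -= 4*R0 → (0, 12, 15, -13)  (L[3][0] := 4)
[col 1] pivot 3
  R2 -= 1*R1 → (0, 0, 3, 4)  (L[2][1] := 1)
  R3 -= 4*R1 → (0, 0, 3, 3)  (L[3][1] := 4)

L[1][0] = -3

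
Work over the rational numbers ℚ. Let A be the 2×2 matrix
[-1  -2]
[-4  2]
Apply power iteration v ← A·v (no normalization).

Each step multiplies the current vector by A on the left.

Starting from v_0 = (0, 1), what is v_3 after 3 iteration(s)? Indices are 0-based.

v_0 = (0, 1).
v_1 = A·v_0 = (-2, 2).
v_2 = A·v_1 = (-2, 12).
v_3 = A·v_2 = (-22, 32).

v_3 = (-22, 32)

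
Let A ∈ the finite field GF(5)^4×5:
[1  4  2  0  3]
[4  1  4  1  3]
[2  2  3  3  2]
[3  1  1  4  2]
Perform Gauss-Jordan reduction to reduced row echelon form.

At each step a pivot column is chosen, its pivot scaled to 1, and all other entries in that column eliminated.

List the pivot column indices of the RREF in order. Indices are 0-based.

pivot columns: 0, 1, 2, 4

step 1: normalize row 0 (÷1) = (1, 4, 2, 0, 3)
  row 1: subtract 4×row0 = (0, 0, 1, 1, 1)
  row 2: subtract 2×row0 = (0, 4, 4, 3, 1)
  row 3: subtract 3×row0 = (0, 4, 0, 4, 3)
step 2: exchange rows 1,2
step 2: normalize row 1 (÷4) = (0, 1, 1, 2, 4)
  row 0: subtract 4×row1 = (1, 0, 3, 2, 2)
  row 3: subtract 4×row1 = (0, 0, 1, 1, 2)
step 3: normalize row 2 (÷1) = (0, 0, 1, 1, 1)
  row 0: subtract 3×row2 = (1, 0, 0, 4, 4)
  row 1: subtract 1×row2 = (0, 1, 0, 1, 3)
  row 3: subtract 1×row2 = (0, 0, 0, 0, 1)
skip col 3 (zero from row 3)
step 4: normalize row 3 (÷1) = (0, 0, 0, 0, 1)
  row 0: subtract 4×row3 = (1, 0, 0, 4, 0)
  row 1: subtract 3×row3 = (0, 1, 0, 1, 0)
  row 2: subtract 1×row3 = (0, 0, 1, 1, 0)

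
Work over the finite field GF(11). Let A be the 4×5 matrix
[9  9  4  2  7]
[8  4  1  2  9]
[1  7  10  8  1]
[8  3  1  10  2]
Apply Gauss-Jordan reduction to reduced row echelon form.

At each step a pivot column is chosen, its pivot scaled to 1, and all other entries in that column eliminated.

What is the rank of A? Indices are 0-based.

rank = 4

step 1: normalize row 0 (÷9) = (1, 1, 9, 10, 2)
  row 1: subtract 8×row0 = (0, 7, 6, 10, 4)
  row 2: subtract 1×row0 = (0, 6, 1, 9, 10)
  row 3: subtract 8×row0 = (0, 6, 6, 7, 8)
step 2: normalize row 1 (÷7) = (0, 1, 4, 3, 10)
  row 0: subtract 1×row1 = (1, 0, 5, 7, 3)
  row 2: subtract 6×row1 = (0, 0, 10, 2, 5)
  row 3: subtract 6×row1 = (0, 0, 4, 0, 3)
step 3: normalize row 2 (÷10) = (0, 0, 1, 9, 6)
  row 0: subtract 5×row2 = (1, 0, 0, 6, 6)
  row 1: subtract 4×row2 = (0, 1, 0, 0, 8)
  row 3: subtract 4×row2 = (0, 0, 0, 8, 1)
step 4: normalize row 3 (÷8) = (0, 0, 0, 1, 7)
  row 0: subtract 6×row3 = (1, 0, 0, 0, 8)
  row 2: subtract 9×row3 = (0, 0, 1, 0, 9)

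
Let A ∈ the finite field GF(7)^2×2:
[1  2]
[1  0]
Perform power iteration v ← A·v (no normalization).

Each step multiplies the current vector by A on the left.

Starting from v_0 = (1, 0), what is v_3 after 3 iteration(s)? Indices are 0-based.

v_0 = (1, 0).
v_1 = A·v_0 = (1, 1).
v_2 = A·v_1 = (3, 1).
v_3 = A·v_2 = (5, 3).

v_3 = (5, 3)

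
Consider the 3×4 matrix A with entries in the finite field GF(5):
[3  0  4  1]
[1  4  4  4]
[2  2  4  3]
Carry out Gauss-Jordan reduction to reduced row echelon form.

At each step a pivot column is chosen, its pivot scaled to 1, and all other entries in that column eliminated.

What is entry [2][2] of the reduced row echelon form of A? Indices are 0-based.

pivot(0,0)=3: scale R0 → (1, 0, 3, 2)
  clear (1,0): R1 −= (1)R0 → (0, 4, 1, 2)
  clear (2,0): R2 −= (2)R0 → (0, 2, 3, 4)
pivot(1,1)=4: scale R1 → (0, 1, 4, 3)
  clear (2,1): R2 −= (2)R1 → (0, 0, 0, 3)
col 2: no nonzero at/below row 2; advance.
pivot(2,3)=3: scale R2 → (0, 0, 0, 1)
  clear (0,3): R0 −= (2)R2 → (1, 0, 3, 0)
  clear (1,3): R1 −= (3)R2 → (0, 1, 4, 0)

M[2][2] = 0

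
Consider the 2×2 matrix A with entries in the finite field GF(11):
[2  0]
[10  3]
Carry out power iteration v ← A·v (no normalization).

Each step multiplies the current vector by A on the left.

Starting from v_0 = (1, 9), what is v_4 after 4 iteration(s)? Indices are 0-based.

v_0 = (1, 9).
v_1 = A·v_0 = (2, 4).
v_2 = A·v_1 = (4, 10).
v_3 = A·v_2 = (8, 4).
v_4 = A·v_3 = (5, 4).

v_4 = (5, 4)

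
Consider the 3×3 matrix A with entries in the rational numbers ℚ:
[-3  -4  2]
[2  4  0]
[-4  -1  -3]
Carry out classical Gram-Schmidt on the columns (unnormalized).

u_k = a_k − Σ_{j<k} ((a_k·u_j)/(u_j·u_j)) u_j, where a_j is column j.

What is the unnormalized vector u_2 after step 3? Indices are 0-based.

Step 1: u_0 = a_0 = (-3, 2, -4).
Step 2: u_1 = a_1 − (24/29)·u_0 = (-44/29, 68/29, 67/29).
Step 3: u_2 = a_2 − (6/29)·u_0 − (-289/381)·u_1 = (560/381, 520/381, -160/381).

u_2 = (560/381, 520/381, -160/381)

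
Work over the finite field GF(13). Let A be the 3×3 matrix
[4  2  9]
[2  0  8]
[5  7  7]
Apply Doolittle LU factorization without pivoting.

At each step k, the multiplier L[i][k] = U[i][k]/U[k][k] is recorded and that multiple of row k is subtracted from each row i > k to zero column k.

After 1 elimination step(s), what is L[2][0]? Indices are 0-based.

[col 0] pivot 4
  R1 -= 7*R0 → (0, 12, 10)  (L[1][0] := 7)
  R2 -= 11*R0 → (0, 11, 12)  (L[2][0] := 11)

L[2][0] = 11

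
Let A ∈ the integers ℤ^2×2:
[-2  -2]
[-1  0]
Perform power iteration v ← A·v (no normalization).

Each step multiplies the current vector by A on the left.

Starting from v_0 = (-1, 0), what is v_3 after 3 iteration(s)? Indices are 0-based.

v_3 = (16, 6)

v_0 = (-1, 0).
v_1 = A·v_0 = (2, 1).
v_2 = A·v_1 = (-6, -2).
v_3 = A·v_2 = (16, 6).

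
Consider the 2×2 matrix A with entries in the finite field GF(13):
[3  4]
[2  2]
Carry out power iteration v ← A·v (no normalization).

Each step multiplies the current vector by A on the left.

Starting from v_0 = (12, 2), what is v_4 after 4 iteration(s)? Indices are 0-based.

v_0 = (12, 2).
v_1 = A·v_0 = (5, 2).
v_2 = A·v_1 = (10, 1).
v_3 = A·v_2 = (8, 9).
v_4 = A·v_3 = (8, 8).

v_4 = (8, 8)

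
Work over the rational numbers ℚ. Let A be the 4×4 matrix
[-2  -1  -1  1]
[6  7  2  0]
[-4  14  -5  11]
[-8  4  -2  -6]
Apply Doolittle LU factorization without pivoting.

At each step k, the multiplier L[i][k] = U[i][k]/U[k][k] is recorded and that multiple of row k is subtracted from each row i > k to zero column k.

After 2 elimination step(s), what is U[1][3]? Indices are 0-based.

U[1][3] = 3

k=0: U[0][0]=-2
  eliminate (1,0): mult=-3, new row 1: (0, 4, -1, 3); set L[1][0]=-3
  eliminate (2,0): mult=2, new row 2: (0, 16, -3, 9); set L[2][0]=2
  eliminate (3,0): mult=4, new row 3: (0, 8, 2, -10); set L[3][0]=4
k=1: U[1][1]=4
  eliminate (2,1): mult=4, new row 2: (0, 0, 1, -3); set L[2][1]=4
  eliminate (3,1): mult=2, new row 3: (0, 0, 4, -16); set L[3][1]=2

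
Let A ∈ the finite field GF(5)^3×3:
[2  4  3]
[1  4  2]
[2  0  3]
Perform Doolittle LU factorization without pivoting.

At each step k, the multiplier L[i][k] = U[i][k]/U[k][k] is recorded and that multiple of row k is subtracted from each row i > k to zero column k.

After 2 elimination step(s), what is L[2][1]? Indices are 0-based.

k=0: U[0][0]=2
  eliminate (1,0): mult=3, new row 1: (0, 2, 3); set L[1][0]=3
  eliminate (2,0): mult=1, new row 2: (0, 1, 0); set L[2][0]=1
k=1: U[1][1]=2
  eliminate (2,1): mult=3, new row 2: (0, 0, 1); set L[2][1]=3

L[2][1] = 3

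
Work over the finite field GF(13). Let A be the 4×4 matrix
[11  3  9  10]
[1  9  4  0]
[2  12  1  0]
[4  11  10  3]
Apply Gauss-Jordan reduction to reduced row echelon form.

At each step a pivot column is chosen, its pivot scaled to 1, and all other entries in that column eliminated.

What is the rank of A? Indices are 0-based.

rank = 4

pivot(0,0)=11: scale R0 → (1, 5, 2, 8)
  clear (1,0): R1 −= (1)R0 → (0, 4, 2, 5)
  clear (2,0): R2 −= (2)R0 → (0, 2, 10, 10)
  clear (3,0): R3 −= (4)R0 → (0, 4, 2, 10)
pivot(1,1)=4: scale R1 → (0, 1, 7, 11)
  clear (0,1): R0 −= (5)R1 → (1, 0, 6, 5)
  clear (2,1): R2 −= (2)R1 → (0, 0, 9, 1)
  clear (3,1): R3 −= (4)R1 → (0, 0, 0, 5)
pivot(2,2)=9: scale R2 → (0, 0, 1, 3)
  clear (0,2): R0 −= (6)R2 → (1, 0, 0, 0)
  clear (1,2): R1 −= (7)R2 → (0, 1, 0, 3)
pivot(3,3)=5: scale R3 → (0, 0, 0, 1)
  clear (1,3): R1 −= (3)R3 → (0, 1, 0, 0)
  clear (2,3): R2 −= (3)R3 → (0, 0, 1, 0)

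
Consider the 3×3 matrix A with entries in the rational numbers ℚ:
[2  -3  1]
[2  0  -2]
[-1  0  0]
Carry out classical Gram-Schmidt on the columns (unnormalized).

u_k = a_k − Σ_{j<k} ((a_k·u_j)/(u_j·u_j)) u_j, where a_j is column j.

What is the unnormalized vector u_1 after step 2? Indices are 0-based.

u_1 = (-5/3, 4/3, -2/3)

Step 1: u_0 = a_0 = (2, 2, -1).
Step 2: u_1 = a_1 − (-2/3)·u_0 = (-5/3, 4/3, -2/3).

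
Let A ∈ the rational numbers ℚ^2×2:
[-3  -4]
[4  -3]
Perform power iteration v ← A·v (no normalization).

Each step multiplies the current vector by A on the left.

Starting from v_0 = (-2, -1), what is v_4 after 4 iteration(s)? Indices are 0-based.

v_4 = (1390, -145)

v_0 = (-2, -1).
v_1 = A·v_0 = (10, -5).
v_2 = A·v_1 = (-10, 55).
v_3 = A·v_2 = (-190, -205).
v_4 = A·v_3 = (1390, -145).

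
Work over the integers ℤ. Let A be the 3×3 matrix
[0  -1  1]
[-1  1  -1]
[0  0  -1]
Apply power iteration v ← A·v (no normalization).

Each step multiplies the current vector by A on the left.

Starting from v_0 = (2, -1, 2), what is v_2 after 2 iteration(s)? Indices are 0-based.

v_2 = (3, -6, 2)

v_0 = (2, -1, 2).
v_1 = A·v_0 = (3, -5, -2).
v_2 = A·v_1 = (3, -6, 2).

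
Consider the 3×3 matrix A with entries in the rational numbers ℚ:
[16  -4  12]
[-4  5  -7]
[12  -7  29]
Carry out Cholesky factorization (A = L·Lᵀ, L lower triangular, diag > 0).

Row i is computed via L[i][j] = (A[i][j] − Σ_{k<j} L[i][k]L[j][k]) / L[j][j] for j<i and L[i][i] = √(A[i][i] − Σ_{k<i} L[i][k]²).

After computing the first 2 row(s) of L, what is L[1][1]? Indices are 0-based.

Step 1: L[0][0] = √(16) = 4.
  L[1][0] = (-4) / L[0][0] = -1.
Step 2: L[1][1] = √(4) = 2.

L[1][1] = 2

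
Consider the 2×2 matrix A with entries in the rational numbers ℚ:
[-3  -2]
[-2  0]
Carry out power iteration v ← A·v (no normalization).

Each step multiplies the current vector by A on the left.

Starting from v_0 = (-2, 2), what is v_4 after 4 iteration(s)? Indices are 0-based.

v_0 = (-2, 2).
v_1 = A·v_0 = (2, 4).
v_2 = A·v_1 = (-14, -4).
v_3 = A·v_2 = (50, 28).
v_4 = A·v_3 = (-206, -100).

v_4 = (-206, -100)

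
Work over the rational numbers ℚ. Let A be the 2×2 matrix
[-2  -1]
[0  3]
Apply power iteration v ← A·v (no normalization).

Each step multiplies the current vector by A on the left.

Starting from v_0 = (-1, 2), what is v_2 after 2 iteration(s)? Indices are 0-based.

v_2 = (-6, 18)

v_0 = (-1, 2).
v_1 = A·v_0 = (0, 6).
v_2 = A·v_1 = (-6, 18).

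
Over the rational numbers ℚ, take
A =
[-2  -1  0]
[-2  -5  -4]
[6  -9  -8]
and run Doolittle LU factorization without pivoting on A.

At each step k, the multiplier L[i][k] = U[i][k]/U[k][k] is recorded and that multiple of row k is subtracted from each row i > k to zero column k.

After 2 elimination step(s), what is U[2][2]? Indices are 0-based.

U[2][2] = 4

[col 0] pivot -2
  R1 -= 1*R0 → (0, -4, -4)  (L[1][0] := 1)
  R2 -= -3*R0 → (0, -12, -8)  (L[2][0] := -3)
[col 1] pivot -4
  R2 -= 3*R1 → (0, 0, 4)  (L[2][1] := 3)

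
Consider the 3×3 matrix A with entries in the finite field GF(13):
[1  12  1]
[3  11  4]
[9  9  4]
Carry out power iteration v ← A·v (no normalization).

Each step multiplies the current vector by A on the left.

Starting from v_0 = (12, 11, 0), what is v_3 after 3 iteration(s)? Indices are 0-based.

v_3 = (3, 7, 7)

v_0 = (12, 11, 0).
v_1 = A·v_0 = (1, 1, 12).
v_2 = A·v_1 = (12, 10, 1).
v_3 = A·v_2 = (3, 7, 7).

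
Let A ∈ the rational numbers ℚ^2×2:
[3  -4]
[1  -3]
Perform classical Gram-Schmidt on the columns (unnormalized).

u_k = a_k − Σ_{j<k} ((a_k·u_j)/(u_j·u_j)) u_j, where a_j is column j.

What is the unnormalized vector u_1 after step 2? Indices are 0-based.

Step 1: u_0 = a_0 = (3, 1).
Step 2: u_1 = a_1 − (-3/2)·u_0 = (1/2, -3/2).

u_1 = (1/2, -3/2)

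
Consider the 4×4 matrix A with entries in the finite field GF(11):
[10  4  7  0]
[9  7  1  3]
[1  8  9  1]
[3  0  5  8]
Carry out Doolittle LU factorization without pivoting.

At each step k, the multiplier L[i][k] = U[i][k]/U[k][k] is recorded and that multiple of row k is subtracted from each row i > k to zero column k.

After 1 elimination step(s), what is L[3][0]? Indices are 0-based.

[col 0] pivot 10
  R1 -= 2*R0 → (0, 10, 9, 3)  (L[1][0] := 2)
  R2 -= 10*R0 → (0, 1, 5, 1)  (L[2][0] := 10)
  R3 -= 8*R0 → (0, 1, 4, 8)  (L[3][0] := 8)

L[3][0] = 8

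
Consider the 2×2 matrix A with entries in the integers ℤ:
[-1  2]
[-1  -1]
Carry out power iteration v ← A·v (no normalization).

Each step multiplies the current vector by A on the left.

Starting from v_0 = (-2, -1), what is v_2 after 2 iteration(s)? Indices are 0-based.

v_0 = (-2, -1).
v_1 = A·v_0 = (0, 3).
v_2 = A·v_1 = (6, -3).

v_2 = (6, -3)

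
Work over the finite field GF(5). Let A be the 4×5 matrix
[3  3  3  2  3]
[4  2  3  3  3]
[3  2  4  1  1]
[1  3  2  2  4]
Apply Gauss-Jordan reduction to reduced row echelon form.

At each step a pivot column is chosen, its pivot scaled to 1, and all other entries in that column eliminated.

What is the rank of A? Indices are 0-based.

rank = 4

[1] R0 /= 3  ⇒  (1, 1, 1, 4, 1)
     R1 -= 4·R0  ⇒  (0, 3, 4, 2, 4)
     R2 -= 3·R0  ⇒  (0, 4, 1, 4, 3)
     R3 -= 1·R0  ⇒  (0, 2, 1, 3, 3)
[2] R1 /= 3  ⇒  (0, 1, 3, 4, 3)
     R0 -= 1·R1  ⇒  (1, 0, 3, 0, 3)
     R2 -= 4·R1  ⇒  (0, 0, 4, 3, 1)
     R3 -= 2·R1  ⇒  (0, 0, 0, 0, 2)
[3] R2 /= 4  ⇒  (0, 0, 1, 2, 4)
     R0 -= 3·R2  ⇒  (1, 0, 0, 4, 1)
     R1 -= 3·R2  ⇒  (0, 1, 0, 3, 1)
column 3 empty below row 3
[4] R3 /= 2  ⇒  (0, 0, 0, 0, 1)
     R0 -= 1·R3  ⇒  (1, 0, 0, 4, 0)
     R1 -= 1·R3  ⇒  (0, 1, 0, 3, 0)
     R2 -= 4·R3  ⇒  (0, 0, 1, 2, 0)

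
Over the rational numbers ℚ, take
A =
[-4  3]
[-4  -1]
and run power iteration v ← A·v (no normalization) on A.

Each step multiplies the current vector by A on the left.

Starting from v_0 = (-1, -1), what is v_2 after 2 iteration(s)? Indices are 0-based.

v_2 = (11, -9)

v_0 = (-1, -1).
v_1 = A·v_0 = (1, 5).
v_2 = A·v_1 = (11, -9).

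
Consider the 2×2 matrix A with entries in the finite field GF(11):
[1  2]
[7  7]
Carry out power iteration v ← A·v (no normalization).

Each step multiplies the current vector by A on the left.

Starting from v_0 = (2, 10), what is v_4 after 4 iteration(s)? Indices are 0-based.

v_4 = (4, 10)

v_0 = (2, 10).
v_1 = A·v_0 = (0, 7).
v_2 = A·v_1 = (3, 5).
v_3 = A·v_2 = (2, 1).
v_4 = A·v_3 = (4, 10).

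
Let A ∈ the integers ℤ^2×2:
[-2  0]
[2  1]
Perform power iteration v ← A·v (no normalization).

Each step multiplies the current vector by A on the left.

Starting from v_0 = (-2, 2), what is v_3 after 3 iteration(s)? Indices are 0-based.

v_0 = (-2, 2).
v_1 = A·v_0 = (4, -2).
v_2 = A·v_1 = (-8, 6).
v_3 = A·v_2 = (16, -10).

v_3 = (16, -10)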